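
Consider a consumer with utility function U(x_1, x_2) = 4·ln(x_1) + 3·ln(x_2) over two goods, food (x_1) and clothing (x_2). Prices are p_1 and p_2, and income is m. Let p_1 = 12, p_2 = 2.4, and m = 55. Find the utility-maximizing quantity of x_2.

x_2* = 9.8214

At p_1=12, p_2=2.4, m=55: x_2* = 3/7·55/2.4 = 9.8214.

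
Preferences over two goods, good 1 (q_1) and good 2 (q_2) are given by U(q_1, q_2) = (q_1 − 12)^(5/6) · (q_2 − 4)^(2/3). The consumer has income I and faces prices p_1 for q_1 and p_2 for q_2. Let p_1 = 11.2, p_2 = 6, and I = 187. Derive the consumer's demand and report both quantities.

This is Cobb-Douglas in (q_1−12, q_2−4): tangency gives 5/6·p_2·(q_2−4) = 2/3·p_1·(q_1−12).
After buying the subsistence bundle (12, 4), a share 5/9 of the remaining income goes to q_1: q_1* = 12 + 5/9·(I − 12p_1 − 4p_2)/p_1.
Discretionary income = 187 − 12·11.2 − 4·6 = 28.6; q_1* = 12 + 5/9·28.6/11.2 = 13.4187; q_2* = 4 + 4/9·28.6/6 = 6.1185.

q_1* = 13.4187, q_2* = 6.1185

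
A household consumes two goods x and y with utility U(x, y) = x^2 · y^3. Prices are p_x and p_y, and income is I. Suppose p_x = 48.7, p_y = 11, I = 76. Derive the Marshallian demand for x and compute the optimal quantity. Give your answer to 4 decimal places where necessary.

Tangency: MRS = (2/3)·y/x = p_x/p_y.
So 2·p_y·y = 3·p_x·x; combined with the budget, a share 0.4 of income goes to x.
Demand: x*(p_x,p_y,I) = 0.4·I/p_x and y* = 0.6·I/p_y.
At p_x=48.7, p_y=11, I=76: x* = 0.4·76/48.7 = 0.6242.

x* = 0.6242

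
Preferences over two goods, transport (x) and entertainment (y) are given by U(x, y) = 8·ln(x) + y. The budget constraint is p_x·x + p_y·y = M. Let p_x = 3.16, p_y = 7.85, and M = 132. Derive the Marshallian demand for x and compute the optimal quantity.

At the given prices: x* = 8·7.85/3.16 = 19.8734.

x* = 19.8734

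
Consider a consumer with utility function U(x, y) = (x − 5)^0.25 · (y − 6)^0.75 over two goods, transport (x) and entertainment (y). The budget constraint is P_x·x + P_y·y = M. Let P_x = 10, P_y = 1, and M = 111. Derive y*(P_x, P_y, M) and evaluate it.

y* = 47.25

Discretionary income = 111 − 5·10 − 6·1 = 55; y* = 6 + 0.75·55/1 = 47.25.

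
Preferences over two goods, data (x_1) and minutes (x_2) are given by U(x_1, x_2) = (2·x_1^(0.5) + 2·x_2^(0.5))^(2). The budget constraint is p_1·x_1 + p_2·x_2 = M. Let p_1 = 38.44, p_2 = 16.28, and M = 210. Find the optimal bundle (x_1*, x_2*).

MRS = MU_x_1/MU_x_2 = (x_2/x_1)^(0.5). Set equal to p_1/p_2.
Hence x_2/x_1 = (p_1/p_2)^(1/(0.5)), i.e. raised to the 2 power.
With the ratio pinned down, the budget gives x_1* = M/(p_1 + p_2·(x_2/x_1)) and x_2* = (x_2/x_1)·x_1*.
Numerically x_2/x_1 = 5.575168, so x_1* = 210/(38.44 + 16.28·5.575168) = 1.6253 and x_2* = 5.575168·1.6253 = 9.0615.

x_1* = 1.6253, x_2* = 9.0615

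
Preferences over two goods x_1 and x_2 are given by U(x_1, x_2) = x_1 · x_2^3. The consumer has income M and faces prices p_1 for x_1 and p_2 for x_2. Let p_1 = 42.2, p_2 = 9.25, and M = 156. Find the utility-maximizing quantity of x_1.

x_1* = 0.9242

MU_x_1/MU_x_2 = (x_2)/(3·x_1); tangency sets this equal to p_1/p_2.
Rearranging, p_2·x_2 = 3·p_1·x_1. Substituting into the budget gives p_1·x_1·(1 + 3) = M.
Demand: x_1*(p_1,p_2,M) = 0.25·M/p_1 and x_2* = 0.75·M/p_2.
At p_1=42.2, p_2=9.25, M=156: x_1* = 0.25·156/42.2 = 0.9242.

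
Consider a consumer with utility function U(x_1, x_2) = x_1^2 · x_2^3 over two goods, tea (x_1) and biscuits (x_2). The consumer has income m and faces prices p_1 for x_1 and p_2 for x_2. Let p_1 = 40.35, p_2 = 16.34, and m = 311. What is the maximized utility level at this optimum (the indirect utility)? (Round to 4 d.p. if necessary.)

V = 14155.7357

At p_1=40.35, p_2=16.34, m=311: x_1* = 0.4·311/40.35 = 3.083, x_2* = 11.4198.
Utility at the optimum: U(3.083, 11.4198) = 14155.7357.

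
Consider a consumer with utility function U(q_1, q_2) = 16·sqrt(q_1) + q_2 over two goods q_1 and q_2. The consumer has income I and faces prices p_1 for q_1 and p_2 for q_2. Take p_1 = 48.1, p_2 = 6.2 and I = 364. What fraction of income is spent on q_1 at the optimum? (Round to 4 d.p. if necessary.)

Utility is quasi-linear in q_2; the FOC for q_1 is 8/√q_1 = p_1/p_2.
Solve: √q_1 = 8·p_2/p_1, so q_1*(p_1,p_2) = (8·p_2/p_1)², and q_2* = (I − p_1·q_1*)/p_2.
Plugging in: q_1* = (8·6.2/48.1)² = 1.0633, q_2* = 50.4602.
Expenditure on q_1: 48.1·1.0633 = 51.1468; share = 0.1405.

share on q_1 = 0.1405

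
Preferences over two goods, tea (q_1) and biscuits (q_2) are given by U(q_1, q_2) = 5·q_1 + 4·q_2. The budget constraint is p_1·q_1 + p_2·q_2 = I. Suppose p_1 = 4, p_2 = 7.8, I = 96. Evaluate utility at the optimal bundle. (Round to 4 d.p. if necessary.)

V = 120

q_1 gives more utility per dollar, so spend all income on q_1: q_1* = I/p_1, q_2* = 0.
Numerically: q_1* = 24, q_2* = 0.
Utility at the optimum: U(24, 0) = 120.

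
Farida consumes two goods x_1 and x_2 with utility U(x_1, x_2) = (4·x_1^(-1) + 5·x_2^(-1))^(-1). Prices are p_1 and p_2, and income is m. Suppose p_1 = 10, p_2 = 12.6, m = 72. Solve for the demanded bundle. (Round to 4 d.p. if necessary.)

x_1* = 3.1929, x_2* = 3.1802

MU_x_1 ∝ 4·x_1^(-2), MU_x_2 ∝ 5·x_2^(-2), so MRS = (4/5)·(x_2/x_1)^(2) = p_1/p_2.
Solve for the ratio: x_2/x_1 = [(5/4)·p_1/p_2]^(0.5).
With the ratio pinned down, the budget gives x_1* = m/(p_1 + p_2·(x_2/x_1)) and x_2* = (x_2/x_1)·x_1*.
Numerically x_2/x_1 = 0.996024, so x_1* = 72/(10 + 12.6·0.996024) = 3.1929 and x_2* = 0.996024·3.1929 = 3.1802.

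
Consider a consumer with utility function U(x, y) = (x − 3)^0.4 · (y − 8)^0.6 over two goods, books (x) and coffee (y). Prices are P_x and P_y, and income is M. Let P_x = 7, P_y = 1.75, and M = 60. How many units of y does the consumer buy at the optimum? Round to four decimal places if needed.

This is Cobb-Douglas in (x−3, y−8): tangency gives 0.4·P_y·(y−8) = 0.6·P_x·(x−3).
Substituting into the budget: x* = 3 + 0.4·(M − 3·P_x − 8·P_y)/P_x, and y* = 8 + 0.6·(…)/P_y.
Discretionary income = 60 − 3·7 − 8·1.75 = 25; y* = 8 + 0.6·25/1.75 = 16.5714.

y* = 16.5714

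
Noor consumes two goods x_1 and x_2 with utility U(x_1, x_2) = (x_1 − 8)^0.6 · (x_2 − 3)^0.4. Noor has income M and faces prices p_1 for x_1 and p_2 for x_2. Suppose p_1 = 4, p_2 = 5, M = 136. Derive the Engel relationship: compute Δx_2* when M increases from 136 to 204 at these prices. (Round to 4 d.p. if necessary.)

Let x_1' = x_1−8, x_2' = x_2−3. MRS = (3/2)·x_2'/x_1' = p_1/p_2.
After buying the subsistence bundle (8, 3), a share 0.6 of the remaining income goes to x_1: x_1* = 8 + 0.6·(M − 8p_1 − 3p_2)/p_1.
Discretionary income = 136 − 8·4 − 3·5 = 89; x_2* = 3 + 0.4·89/5 = 10.12.
At M' = 204: x_2* = 15.56. Change: 15.56 − 10.12 = 5.44.

Δx_2* = 5.44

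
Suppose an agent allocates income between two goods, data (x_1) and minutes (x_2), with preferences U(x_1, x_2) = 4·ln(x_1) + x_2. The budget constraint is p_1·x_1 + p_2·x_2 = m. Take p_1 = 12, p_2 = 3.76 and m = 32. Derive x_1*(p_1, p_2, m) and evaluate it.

So x_1*(p_1,p_2) = 4·p_2/p_1, independent of income; and x_2* = (m − 4·p_2)/p_2.
At the given prices: x_1* = 4·3.76/12 = 1.2533.

x_1* = 1.2533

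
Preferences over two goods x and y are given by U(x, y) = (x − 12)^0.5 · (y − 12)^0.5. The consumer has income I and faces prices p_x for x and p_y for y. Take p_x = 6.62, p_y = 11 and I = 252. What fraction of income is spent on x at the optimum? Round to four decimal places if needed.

share on x = 0.3957

MRS = (y−12)/(x−12). Tangency with p_x/p_y gives y−12 = (p_x/p_y)·(x−12).
Substituting into the budget: x* = 12 + 0.5·(I − 12·p_x − 12·p_y)/p_x, and y* = 12 + 0.5·(…)/p_y.
Discretionary income = 252 − 12·6.62 − 12·11 = 40.56; x* = 12 + 0.5·40.56/6.62 = 15.0634; y* = 12 + 0.5·40.56/11 = 13.8436.
Expenditure on x: 6.62·15.0634 = 99.72; share = 0.3957.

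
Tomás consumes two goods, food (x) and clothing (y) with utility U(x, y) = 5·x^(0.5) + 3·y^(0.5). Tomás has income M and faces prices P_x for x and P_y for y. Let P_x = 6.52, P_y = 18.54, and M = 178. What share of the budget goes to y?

With the ratio pinned down, the budget gives x* = M/(P_x + P_y·(y/x)) and y* = (y/x)·x*.
Numerically y/x = 0.044522, so x* = 178/(6.52 + 18.54·0.044522) = 24.2327 and y* = 0.044522·24.2327 = 1.0789.
Expenditure on y: 18.54·1.0789 = 20.0028; share = 0.1124.

share on y = 0.1124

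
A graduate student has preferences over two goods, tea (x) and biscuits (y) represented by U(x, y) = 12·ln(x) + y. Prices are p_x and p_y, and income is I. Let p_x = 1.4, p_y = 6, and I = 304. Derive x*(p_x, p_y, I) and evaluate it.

MU_x = 12/x, MU_y = 1. Tangency: 12/x = p_x/p_y.
So x*(p_x,p_y) = 12·p_y/p_x, independent of income; and y* = (I − 12·p_y)/p_y.
At the given prices: x* = 12·6/1.4 = 51.4286.

x* = 51.4286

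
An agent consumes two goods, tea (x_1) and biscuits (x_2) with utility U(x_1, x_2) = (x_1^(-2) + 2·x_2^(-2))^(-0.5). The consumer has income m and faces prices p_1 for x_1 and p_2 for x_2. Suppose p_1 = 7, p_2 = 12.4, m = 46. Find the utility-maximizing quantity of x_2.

MRS = MU_x_1/MU_x_2 = (1/2)·(x_2/x_1)^(3). Set equal to p_1/p_2.
Solve for the ratio: x_2/x_1 = [2·p_1/p_2]^(1/3).
Substitute x_2 = (x_2/x_1)·x_1 into the budget: x_1* = m/(p_1 + p_2·(x_2/x_1)).
Numerically x_2/x_1 = 1.041283, so x_1* = 46/(7 + 12.4·1.041283) = 2.3102 and x_2* = 1.041283·2.3102 = 2.4055.

x_2* = 2.4055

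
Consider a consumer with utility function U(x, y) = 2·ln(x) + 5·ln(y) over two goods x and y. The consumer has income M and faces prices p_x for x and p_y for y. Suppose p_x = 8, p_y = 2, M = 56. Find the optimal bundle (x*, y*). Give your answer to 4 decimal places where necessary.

x* = 2, y* = 20

MU_x/MU_y = (2·y)/(5·x); tangency sets this equal to p_x/p_y.
Rearranging, p_y·y = (5/2)·p_x·x. Substituting into the budget gives p_x·x·(1 + (5/2)) = M.
Demand: x*(p_x,p_y,M) = 2/7·M/p_x and y* = 5/7·M/p_y.
At p_x=8, p_y=2, M=56: x* = 2/7·56/8 = 2, y* = 20.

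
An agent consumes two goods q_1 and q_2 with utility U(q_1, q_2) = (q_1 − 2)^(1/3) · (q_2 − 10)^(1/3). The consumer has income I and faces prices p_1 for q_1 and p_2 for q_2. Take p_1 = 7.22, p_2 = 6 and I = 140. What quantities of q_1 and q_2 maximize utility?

q_1* = 6.5402, q_2* = 15.4633

Substituting into the budget: q_1* = 2 + 0.5·(I − 2·p_1 − 10·p_2)/p_1, and q_2* = 10 + 0.5·(…)/p_2.
Discretionary income = 140 − 2·7.22 − 10·6 = 65.56; q_1* = 2 + 0.5·65.56/7.22 = 6.5402; q_2* = 10 + 0.5·65.56/6 = 15.4633.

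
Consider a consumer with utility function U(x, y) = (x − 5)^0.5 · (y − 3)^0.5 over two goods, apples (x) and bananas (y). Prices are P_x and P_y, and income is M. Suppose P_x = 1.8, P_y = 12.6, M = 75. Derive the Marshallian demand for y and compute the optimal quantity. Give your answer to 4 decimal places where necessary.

MRS = (y−3)/(x−5). Tangency with P_x/P_y gives y−3 = (P_x/P_y)·(x−5).
Substituting into the budget: x* = 5 + 0.5·(M − 5·P_x − 3·P_y)/P_x, and y* = 3 + 0.5·(…)/P_y.
Discretionary income = 75 − 5·1.8 − 3·12.6 = 28.2; y* = 3 + 0.5·28.2/12.6 = 4.119.

y* = 4.119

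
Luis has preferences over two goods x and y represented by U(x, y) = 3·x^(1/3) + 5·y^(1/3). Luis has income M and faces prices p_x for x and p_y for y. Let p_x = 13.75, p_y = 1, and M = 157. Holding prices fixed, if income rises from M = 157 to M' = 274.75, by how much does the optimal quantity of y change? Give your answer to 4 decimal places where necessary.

Δy* = 104.6354

MRS = MU_x/MU_y = (3/5)·(y/x)^(2/3). Set equal to p_x/p_y.
Hence y/x = ((5/3)·p_x/p_y)^(1/(2/3)), i.e. raised to the 1.5 power.
With the ratio pinned down, the budget gives x* = M/(p_x + p_y·(y/x)) and y* = (y/x)·x*.
Numerically y/x = 109.705189, so x* = 157/(13.75 + 1·109.705189) = 1.2717 and y* = 109.705189·1.2717 = 139.5139.
At M' = 274.75: y* = 244.1493. Change: 244.1493 − 139.5139 = 104.6354.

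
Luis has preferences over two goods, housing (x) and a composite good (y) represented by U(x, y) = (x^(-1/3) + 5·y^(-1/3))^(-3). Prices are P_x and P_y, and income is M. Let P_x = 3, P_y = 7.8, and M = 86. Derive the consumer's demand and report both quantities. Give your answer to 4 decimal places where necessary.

MRS = MU_x/MU_y = (1/5)·(y/x)^(4/3). Set equal to P_x/P_y.
Solve for the ratio: y/x = [5·P_x/P_y]^(0.75).
With the ratio pinned down, the budget gives x* = M/(P_x + P_y·(y/x)) and y* = (y/x)·x*.
Numerically y/x = 1.633043, so x* = 86/(3 + 7.8·1.633043) = 5.4646 and y* = 1.633043·5.4646 = 8.9239.

x* = 5.4646, y* = 8.9239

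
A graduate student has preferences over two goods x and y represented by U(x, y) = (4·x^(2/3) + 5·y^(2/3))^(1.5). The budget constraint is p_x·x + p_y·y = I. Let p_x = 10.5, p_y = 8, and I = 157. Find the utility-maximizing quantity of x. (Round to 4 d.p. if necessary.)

x* = 3.4259

MU_x ∝ 4·x^(-1/3), MU_y ∝ 5·y^(-1/3), so MRS = (4/5)·(y/x)^(1/3) = p_x/p_y.
Solve for the ratio: y/x = [(5/4)·p_x/p_y]^(3).
Substitute y = (y/x)·x into the budget: x* = I/(p_x + p_y·(y/x)).
Numerically y/x = 4.415989, so x* = 157/(10.5 + 8·4.415989) = 3.4259.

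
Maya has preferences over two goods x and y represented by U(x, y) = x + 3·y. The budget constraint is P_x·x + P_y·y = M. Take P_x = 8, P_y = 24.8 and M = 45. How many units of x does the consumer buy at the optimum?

Linear utility — the consumer picks whichever good has higher MU/price: 1/8 = 0.125 vs 3/24.8 = 0.121.
x gives more utility per dollar, so spend all income on x: x* = M/P_x, y* = 0.
Numerically: x* = 5.625, y* = 0.

x* = 5.625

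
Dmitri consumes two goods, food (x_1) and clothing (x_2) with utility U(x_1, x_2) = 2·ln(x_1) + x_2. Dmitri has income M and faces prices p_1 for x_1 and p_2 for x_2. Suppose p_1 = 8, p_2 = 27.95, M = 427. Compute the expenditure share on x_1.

share on x_1 = 0.1309

At the given prices: x_1* = 2·27.95/8 = 6.9875, and x_2* = 13.2773.
Expenditure on x_1: 8·6.9875 = 55.9; share = 0.1309.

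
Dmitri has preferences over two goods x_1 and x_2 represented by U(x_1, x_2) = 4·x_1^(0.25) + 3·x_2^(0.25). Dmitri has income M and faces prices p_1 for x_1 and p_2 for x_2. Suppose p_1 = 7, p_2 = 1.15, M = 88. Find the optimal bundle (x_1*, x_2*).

x_1* = 5.6018, x_2* = 42.4238

MRS = MU_x_1/MU_x_2 = (4/3)·(x_2/x_1)^(0.75). Set equal to p_1/p_2.
Solve for the ratio: x_2/x_1 = [(3/4)·p_1/p_2]^(4/3).
With the ratio pinned down, the budget gives x_1* = M/(p_1 + p_2·(x_2/x_1)) and x_2* = (x_2/x_1)·x_1*.
Numerically x_2/x_1 = 7.573244, so x_1* = 88/(7 + 1.15·7.573244) = 5.6018 and x_2* = 7.573244·5.6018 = 42.4238.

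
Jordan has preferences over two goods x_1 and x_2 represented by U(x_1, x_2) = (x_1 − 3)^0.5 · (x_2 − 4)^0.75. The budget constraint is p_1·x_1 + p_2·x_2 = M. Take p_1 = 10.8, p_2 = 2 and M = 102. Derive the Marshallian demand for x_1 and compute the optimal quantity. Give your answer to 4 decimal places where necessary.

MRS = (2/3)·(x_2−4)/(x_1−3). Tangency with p_1/p_2 gives x_2−4 = (3/2)·(p_1/p_2)·(x_1−3).
After buying the subsistence bundle (3, 4), a share 0.4 of the remaining income goes to x_1: x_1* = 3 + 0.4·(M − 3p_1 − 4p_2)/p_1.
Discretionary income = 102 − 3·10.8 − 4·2 = 61.6; x_1* = 3 + 0.4·61.6/10.8 = 5.2815.

x_1* = 5.2815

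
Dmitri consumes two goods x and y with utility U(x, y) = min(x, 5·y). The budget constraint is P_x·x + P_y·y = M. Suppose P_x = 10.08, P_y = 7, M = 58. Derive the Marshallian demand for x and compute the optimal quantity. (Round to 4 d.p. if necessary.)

Leontief preferences: the optimum is at the kink where x/5 = y/1, i.e. y = (1/5)·x.
Budget: P_x·x + P_y·(1/5)·x = M, so (5·P_x + P_y)·x = 5·M.
Demand: x*(P_x,P_y,M) = 5·M/(5·P_x + P_y), y* = M/(5·P_x + P_y).
Here 5·10.08 + 7 = 57.4, giving x* = 5.0523.

x* = 5.0523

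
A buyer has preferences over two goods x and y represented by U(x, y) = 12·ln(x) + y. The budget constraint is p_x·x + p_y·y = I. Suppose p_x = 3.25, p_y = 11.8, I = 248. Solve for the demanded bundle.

Set MRS = p_x/p_y: (12/x)/1 = p_x/p_y.
So x*(p_x,p_y) = 12·p_y/p_x, independent of income; and y* = (I − 12·p_y)/p_y.
At the given prices: x* = 12·11.8/3.25 = 43.5692, and y* = 9.0169.

x* = 43.5692, y* = 9.0169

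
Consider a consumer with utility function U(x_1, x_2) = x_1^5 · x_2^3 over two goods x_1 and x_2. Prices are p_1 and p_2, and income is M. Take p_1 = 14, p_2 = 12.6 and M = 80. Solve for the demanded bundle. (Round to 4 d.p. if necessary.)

x_1* = 3.5714, x_2* = 2.381

Demand: x_1*(p_1,p_2,M) = 0.625·M/p_1 and x_2* = 0.375·M/p_2.
At p_1=14, p_2=12.6, M=80: x_1* = 0.625·80/14 = 3.5714, x_2* = 2.381.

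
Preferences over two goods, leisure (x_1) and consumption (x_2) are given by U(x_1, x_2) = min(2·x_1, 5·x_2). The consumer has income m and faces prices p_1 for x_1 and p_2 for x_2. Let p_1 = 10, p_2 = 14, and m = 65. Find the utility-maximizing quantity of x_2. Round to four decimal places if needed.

With perfect complements, no substitution: consume in ratio x_1:x_2 = 5:2.
Budget: p_1·x_1 + p_2·(2/5)·x_1 = m, so (5·p_1 + 2·p_2)·x_1 = 5·m.
Demand: x_1*(p_1,p_2,m) = 5·m/(5·p_1 + 2·p_2), x_2* = 2·m/(5·p_1 + 2·p_2).
Here 5·10 + 2·14 = 78, giving x_2* = 1.6667.

x_2* = 1.6667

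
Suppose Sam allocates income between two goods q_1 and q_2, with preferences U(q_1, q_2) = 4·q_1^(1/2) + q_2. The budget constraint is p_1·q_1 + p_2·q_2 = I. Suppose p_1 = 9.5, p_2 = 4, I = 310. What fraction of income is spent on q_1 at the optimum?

Utility is quasi-linear in q_2; the FOC for q_1 is 2/√q_1 = p_1/p_2.
Solve: √q_1 = 2·p_2/p_1, so q_1*(p_1,p_2) = (2·p_2/p_1)², and q_2* = (I − p_1·q_1*)/p_2.
Plugging in: q_1* = (2·4/9.5)² = 0.7091, q_2* = 75.8158.
Expenditure on q_1: 9.5·0.7091 = 6.7368; share = 0.0217.

share on q_1 = 0.0217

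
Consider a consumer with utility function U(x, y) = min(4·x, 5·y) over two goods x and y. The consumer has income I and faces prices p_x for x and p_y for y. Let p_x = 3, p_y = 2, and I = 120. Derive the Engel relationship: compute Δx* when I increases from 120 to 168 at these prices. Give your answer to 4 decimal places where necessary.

Δx* = 10.4348

Leontief preferences: the optimum is at the kink where x/5 = y/4, i.e. y = (4/5)·x.
Budget: p_x·x + p_y·(4/5)·x = I, so (5·p_x + 4·p_y)·x = 5·I.
Demand: x*(p_x,p_y,I) = 5·I/(5·p_x + 4·p_y), y* = 4·I/(5·p_x + 4·p_y).
Here 5·3 + 4·2 = 23, giving x* = 26.087.
At I' = 168: x* = 36.5217. Change: 36.5217 − 26.087 = 10.4348.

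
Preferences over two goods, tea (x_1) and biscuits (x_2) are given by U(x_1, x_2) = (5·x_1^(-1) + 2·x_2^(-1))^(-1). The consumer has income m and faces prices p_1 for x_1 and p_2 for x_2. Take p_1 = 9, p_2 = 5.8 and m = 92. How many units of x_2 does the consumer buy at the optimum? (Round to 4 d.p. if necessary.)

x_2* = 5.3415

MU_x_1 ∝ 5·x_1^(-2), MU_x_2 ∝ 2·x_2^(-2), so MRS = (5/2)·(x_2/x_1)^(2) = p_1/p_2.
Hence x_2/x_1 = ((2/5)·p_1/p_2)^(1/(2)), i.e. raised to the 0.5 power.
With the ratio pinned down, the budget gives x_1* = m/(p_1 + p_2·(x_2/x_1)) and x_2* = (x_2/x_1)·x_1*.
Numerically x_2/x_1 = 0.787839, so x_1* = 92/(9 + 5.8·0.787839) = 6.7799 and x_2* = 0.787839·6.7799 = 5.3415.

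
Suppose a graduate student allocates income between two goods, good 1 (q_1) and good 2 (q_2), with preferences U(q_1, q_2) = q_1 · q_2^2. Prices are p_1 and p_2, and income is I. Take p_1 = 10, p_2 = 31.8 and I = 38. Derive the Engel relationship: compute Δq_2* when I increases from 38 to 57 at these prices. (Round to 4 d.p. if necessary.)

Δq_2* = 0.3983

MU_q_1/MU_q_2 = (q_2)/(2·q_1); tangency sets this equal to p_1/p_2.
Rearranging, p_2·q_2 = 2·p_1·q_1. Substituting into the budget gives p_1·q_1·(1 + 2) = I.
Demand: q_1*(p_1,p_2,I) = 1/3·I/p_1 and q_2* = 2/3·I/p_2.
At p_1=10, p_2=31.8, I=38: q_2* = 2/3·38/31.8 = 0.7966.
At I' = 57: q_2* = 1.195. Change: 1.195 − 0.7966 = 0.3983.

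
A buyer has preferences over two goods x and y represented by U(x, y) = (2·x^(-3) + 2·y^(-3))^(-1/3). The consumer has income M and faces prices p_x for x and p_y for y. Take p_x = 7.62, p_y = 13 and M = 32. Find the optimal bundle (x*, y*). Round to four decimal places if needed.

MRS = MU_x/MU_y = (y/x)^(4). Set equal to p_x/p_y.
Hence y/x = (p_x/p_y)^(1/(4)), i.e. raised to the 0.25 power.
Substitute y = (y/x)·x into the budget: x* = M/(p_x + p_y·(y/x)).
Numerically y/x = 0.87499, so x* = 32/(7.62 + 13·0.87499) = 1.6847 and y* = 0.87499·1.6847 = 1.4741.

x* = 1.6847, y* = 1.4741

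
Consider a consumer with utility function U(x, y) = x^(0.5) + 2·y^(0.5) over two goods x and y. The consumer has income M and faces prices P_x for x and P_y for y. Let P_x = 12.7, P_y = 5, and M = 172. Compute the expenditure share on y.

From the CES first-order condition, (1/2)·(y/x)^(0.5) = P_x/P_y.
Hence y/x = (2·P_x/P_y)^(1/(0.5)), i.e. raised to the 2 power.
Substitute y = (y/x)·x into the budget: x* = M/(P_x + P_y·(y/x)).
Numerically y/x = 25.8064, so x* = 172/(12.7 + 5·25.8064) = 1.2136 and y* = 25.8064·1.2136 = 31.3176.
Expenditure on y: 5·31.3176 = 156.5878; share = 0.9104.

share on y = 0.9104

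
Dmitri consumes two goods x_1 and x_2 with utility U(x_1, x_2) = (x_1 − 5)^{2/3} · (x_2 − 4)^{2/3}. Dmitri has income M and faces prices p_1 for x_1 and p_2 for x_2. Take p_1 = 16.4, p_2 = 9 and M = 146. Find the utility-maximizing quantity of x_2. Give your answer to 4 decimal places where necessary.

x_2* = 5.5556

This is Cobb-Douglas in (x_1−5, x_2−4): tangency gives 2/3·p_2·(x_2−4) = 2/3·p_1·(x_1−5).
Substituting into the budget: x_1* = 5 + 0.5·(M − 5·p_1 − 4·p_2)/p_1, and x_2* = 4 + 0.5·(…)/p_2.
Discretionary income = 146 − 5·16.4 − 4·9 = 28; x_2* = 4 + 0.5·28/9 = 5.5556.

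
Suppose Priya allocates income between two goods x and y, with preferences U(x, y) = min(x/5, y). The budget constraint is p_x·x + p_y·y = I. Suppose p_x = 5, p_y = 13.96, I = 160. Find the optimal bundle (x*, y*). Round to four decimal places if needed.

With perfect complements, no substitution: consume in ratio x:y = 5:1.
Budget: p_x·x + p_y·(1/5)·x = I, so (5·p_x + p_y)·x = 5·I.
Demand: x*(p_x,p_y,I) = 5·I/(5·p_x + p_y), y* = I/(5·p_x + p_y).
Here 5·5 + 13.96 = 38.96, giving x* = 20.5339 and y* = 4.1068.

x* = 20.5339, y* = 4.1068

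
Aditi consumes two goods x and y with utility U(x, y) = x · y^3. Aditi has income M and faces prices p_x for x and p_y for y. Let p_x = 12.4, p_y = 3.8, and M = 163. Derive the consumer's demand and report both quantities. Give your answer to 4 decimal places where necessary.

x* = 3.2863, y* = 32.1711

The MRS is (1/3)·y/x. Set MRS = p_x/p_y.
Rearranging, p_y·y = 3·p_x·x. Substituting into the budget gives p_x·x·(1 + 3) = M.
Demand: x*(p_x,p_y,M) = 0.25·M/p_x and y* = 0.75·M/p_y.
At p_x=12.4, p_y=3.8, M=163: x* = 0.25·163/12.4 = 3.2863, y* = 32.1711.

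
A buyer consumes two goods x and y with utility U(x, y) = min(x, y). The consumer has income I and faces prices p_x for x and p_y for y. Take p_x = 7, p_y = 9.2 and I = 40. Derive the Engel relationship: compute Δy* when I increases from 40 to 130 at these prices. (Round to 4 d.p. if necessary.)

Δy* = 5.5556

Leontief preferences: the optimum is at the kink where x/1 = y/1, i.e. y = x.
Budget: p_x·x + p_y·x = I, so (p_x + p_y)·x = I.
Demand: x*(p_x,p_y,I) = I/(p_x + p_y), y* = I/(p_x + p_y).
Here 7 + 9.2 = 16.2, giving y* = 2.4691.
At I' = 130: y* = 8.0247. Change: 8.0247 − 2.4691 = 5.5556.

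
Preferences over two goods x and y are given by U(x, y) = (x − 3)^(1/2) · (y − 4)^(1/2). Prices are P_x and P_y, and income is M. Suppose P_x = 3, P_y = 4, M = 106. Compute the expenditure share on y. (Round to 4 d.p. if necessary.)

share on y = 0.533

MRS = (y−4)/(x−3). Tangency with P_x/P_y gives y−4 = (P_x/P_y)·(x−3).
Substituting into the budget: x* = 3 + 0.5·(M − 3·P_x − 4·P_y)/P_x, and y* = 4 + 0.5·(…)/P_y.
Discretionary income = 106 − 3·3 − 4·4 = 81; x* = 3 + 0.5·81/3 = 16.5; y* = 4 + 0.5·81/4 = 14.125.
Expenditure on y: 4·14.125 = 56.5; share = 0.533.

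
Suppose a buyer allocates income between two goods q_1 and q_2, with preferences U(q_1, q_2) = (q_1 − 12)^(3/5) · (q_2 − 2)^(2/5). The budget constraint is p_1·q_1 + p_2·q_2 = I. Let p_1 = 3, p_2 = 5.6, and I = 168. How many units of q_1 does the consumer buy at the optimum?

q_1* = 36.16

This is Cobb-Douglas in (q_1−12, q_2−2): tangency gives 0.6·p_2·(q_2−2) = 0.4·p_1·(q_1−12).
Substituting into the budget: q_1* = 12 + 0.6·(I − 12·p_1 − 2·p_2)/p_1, and q_2* = 2 + 0.4·(…)/p_2.
Discretionary income = 168 − 12·3 − 2·5.6 = 120.8; q_1* = 12 + 0.6·120.8/3 = 36.16.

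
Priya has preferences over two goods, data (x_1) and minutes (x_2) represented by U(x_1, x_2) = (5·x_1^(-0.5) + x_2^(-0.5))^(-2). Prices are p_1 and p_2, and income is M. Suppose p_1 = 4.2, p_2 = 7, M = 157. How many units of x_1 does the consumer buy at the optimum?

MRS = MU_x_1/MU_x_2 = 5·(x_2/x_1)^(1.5). Set equal to p_1/p_2.
Hence x_2/x_1 = ((1/5)·p_1/p_2)^(1/(1.5)), i.e. raised to the 2/3 power.
With the ratio pinned down, the budget gives x_1* = M/(p_1 + p_2·(x_2/x_1)) and x_2* = (x_2/x_1)·x_1*.
Numerically x_2/x_1 = 0.243288, so x_1* = 157/(4.2 + 7·0.243288) = 26.5966.

x_1* = 26.5966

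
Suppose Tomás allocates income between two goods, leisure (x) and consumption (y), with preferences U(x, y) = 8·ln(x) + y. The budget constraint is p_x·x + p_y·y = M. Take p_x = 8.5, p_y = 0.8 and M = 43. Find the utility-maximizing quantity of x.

x* = 0.7529

Set MRS = p_x/p_y: (8/x)/1 = p_x/p_y.
So x*(p_x,p_y) = 8·p_y/p_x, independent of income; and y* = (M − 8·p_y)/p_y.
At the given prices: x* = 8·0.8/8.5 = 0.7529.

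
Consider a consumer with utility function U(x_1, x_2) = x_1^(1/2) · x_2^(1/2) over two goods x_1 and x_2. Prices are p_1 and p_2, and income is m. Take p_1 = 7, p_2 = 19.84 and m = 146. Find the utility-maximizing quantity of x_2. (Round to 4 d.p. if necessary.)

x_2* = 3.6794

Demand: x_1*(p_1,p_2,m) = 0.5·m/p_1 and x_2* = 0.5·m/p_2.
At p_1=7, p_2=19.84, m=146: x_2* = 0.5·146/19.84 = 3.6794.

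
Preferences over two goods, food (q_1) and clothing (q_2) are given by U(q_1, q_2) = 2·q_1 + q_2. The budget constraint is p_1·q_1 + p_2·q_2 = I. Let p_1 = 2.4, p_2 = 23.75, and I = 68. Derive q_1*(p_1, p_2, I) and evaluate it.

Linear utility — the consumer picks whichever good has higher MU/price: 2/2.4 = 0.8333 vs 1/23.75 = 0.0421.
q_1 gives more utility per dollar, so spend all income on q_1: q_1* = I/p_1, q_2* = 0.
Numerically: q_1* = 28.3333, q_2* = 0.

q_1* = 28.3333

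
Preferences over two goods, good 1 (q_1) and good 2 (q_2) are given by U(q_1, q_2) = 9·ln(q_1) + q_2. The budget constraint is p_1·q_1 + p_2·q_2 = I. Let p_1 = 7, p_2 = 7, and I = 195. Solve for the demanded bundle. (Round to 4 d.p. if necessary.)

q_1* = 9, q_2* = 18.8571

Set MRS = p_1/p_2: (9/q_1)/1 = p_1/p_2.
So q_1*(p_1,p_2) = 9·p_2/p_1, independent of income; and q_2* = (I − 9·p_2)/p_2.
At the given prices: q_1* = 9·7/7 = 9, and q_2* = 18.8571.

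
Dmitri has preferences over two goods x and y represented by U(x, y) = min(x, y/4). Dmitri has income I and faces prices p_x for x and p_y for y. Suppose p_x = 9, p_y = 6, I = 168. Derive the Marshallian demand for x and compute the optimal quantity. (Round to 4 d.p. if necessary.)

x* = 5.0909

Leontief preferences: the optimum is at the kink where x/1 = y/4, i.e. y = 4·x.
Budget: p_x·x + p_y·4·x = I, so (p_x + 4·p_y)·x = I.
Demand: x*(p_x,p_y,I) = I/(p_x + 4·p_y), y* = 4·I/(p_x + 4·p_y).
Here 9 + 4·6 = 33, giving x* = 5.0909.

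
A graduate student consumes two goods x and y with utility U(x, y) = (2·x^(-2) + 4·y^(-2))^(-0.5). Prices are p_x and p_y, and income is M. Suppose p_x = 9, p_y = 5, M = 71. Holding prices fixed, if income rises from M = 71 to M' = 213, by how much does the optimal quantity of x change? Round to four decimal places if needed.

From the CES first-order condition, (1/2)·(y/x)^(3) = p_x/p_y.
Solve for the ratio: y/x = [2·p_x/p_y]^(1/3).
With the ratio pinned down, the budget gives x* = M/(p_x + p_y·(y/x)) and y* = (y/x)·x*.
Numerically y/x = 1.532619, so x* = 71/(9 + 5·1.532619) = 4.2609.
At M' = 213: x* = 12.7827. Change: 12.7827 − 4.2609 = 8.5218.

Δx* = 8.5218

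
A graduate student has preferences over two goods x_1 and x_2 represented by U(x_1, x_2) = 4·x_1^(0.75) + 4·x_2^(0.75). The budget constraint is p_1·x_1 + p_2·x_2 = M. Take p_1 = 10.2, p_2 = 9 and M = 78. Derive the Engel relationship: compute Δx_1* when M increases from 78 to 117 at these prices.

Δx_1* = 1.557

With the ratio pinned down, the budget gives x_1* = M/(p_1 + p_2·(x_2/x_1)) and x_2* = (x_2/x_1)·x_1*.
Numerically x_2/x_1 = 1.649798, so x_1* = 78/(10.2 + 9·1.649798) = 3.114.
At M' = 117: x_1* = 4.671. Change: 4.671 − 3.114 = 1.557.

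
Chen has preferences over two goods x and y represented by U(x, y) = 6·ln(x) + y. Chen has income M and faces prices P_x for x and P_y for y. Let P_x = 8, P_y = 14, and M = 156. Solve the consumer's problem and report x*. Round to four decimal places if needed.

MU_x = 6/x, MU_y = 1. Tangency: 6/x = P_x/P_y.
So x*(P_x,P_y) = 6·P_y/P_x, independent of income; and y* = (M − 6·P_y)/P_y.
At the given prices: x* = 6·14/8 = 10.5.

x* = 10.5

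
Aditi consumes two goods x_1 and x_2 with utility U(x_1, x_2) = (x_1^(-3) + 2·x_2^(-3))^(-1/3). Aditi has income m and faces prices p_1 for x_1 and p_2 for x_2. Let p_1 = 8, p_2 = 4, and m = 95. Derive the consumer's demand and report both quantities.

MRS = MU_x_1/MU_x_2 = (1/2)·(x_2/x_1)^(4). Set equal to p_1/p_2.
Hence x_2/x_1 = (2·p_1/p_2)^(1/(4)), i.e. raised to the 0.25 power.
Substitute x_2 = (x_2/x_1)·x_1 into the budget: x_1* = m/(p_1 + p_2·(x_2/x_1)).
Numerically x_2/x_1 = 1.414214, so x_1* = 95/(8 + 4·1.414214) = 6.9562 and x_2* = 1.414214·6.9562 = 9.8376.

x_1* = 6.9562, x_2* = 9.8376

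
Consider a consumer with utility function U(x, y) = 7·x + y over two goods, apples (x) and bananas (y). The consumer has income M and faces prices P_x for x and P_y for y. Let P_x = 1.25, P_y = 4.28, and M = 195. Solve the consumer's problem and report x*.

Perfect substitutes: compare marginal utility per dollar. 7/P_x vs 1/P_y → 5.6 vs 0.2336.
x gives more utility per dollar, so spend all income on x: x* = M/P_x, y* = 0.
Numerically: x* = 156, y* = 0.

x* = 156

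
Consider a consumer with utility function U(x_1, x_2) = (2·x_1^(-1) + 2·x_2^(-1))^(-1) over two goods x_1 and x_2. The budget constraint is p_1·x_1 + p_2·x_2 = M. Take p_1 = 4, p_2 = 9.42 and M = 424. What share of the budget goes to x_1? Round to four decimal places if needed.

share on x_1 = 0.3945

From the CES first-order condition, (x_2/x_1)^(2) = p_1/p_2.
Solve for the ratio: x_2/x_1 = [p_1/p_2]^(0.5).
With the ratio pinned down, the budget gives x_1* = M/(p_1 + p_2·(x_2/x_1)) and x_2* = (x_2/x_1)·x_1*.
Numerically x_2/x_1 = 0.651635, so x_1* = 424/(4 + 9.42·0.651635) = 41.8212 and x_2* = 0.651635·41.8212 = 27.2522.
Expenditure on x_1: 4·41.8212 = 167.2847; share = 0.3945.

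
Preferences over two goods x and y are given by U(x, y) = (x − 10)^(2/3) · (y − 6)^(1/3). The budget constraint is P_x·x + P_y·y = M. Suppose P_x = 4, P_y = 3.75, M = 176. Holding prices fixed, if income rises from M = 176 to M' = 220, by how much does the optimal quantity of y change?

Substituting into the budget: x* = 10 + 2/3·(M − 10·P_x − 6·P_y)/P_x, and y* = 6 + 1/3·(…)/P_y.
Discretionary income = 176 − 10·4 − 6·3.75 = 113.5; y* = 6 + 1/3·113.5/3.75 = 16.0889.
At M' = 220: y* = 20. Change: 20 − 16.0889 = 3.9111.

Δy* = 3.9111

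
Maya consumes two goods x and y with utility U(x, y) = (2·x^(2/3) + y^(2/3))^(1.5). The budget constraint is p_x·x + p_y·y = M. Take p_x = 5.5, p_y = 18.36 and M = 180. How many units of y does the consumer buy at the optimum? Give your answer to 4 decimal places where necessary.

y* = 0.1088

From the CES first-order condition, 2·(y/x)^(1/3) = p_x/p_y.
Hence y/x = ((1/2)·p_x/p_y)^(1/(1/3)), i.e. raised to the 3 power.
Substitute y = (y/x)·x into the budget: x* = M/(p_x + p_y·(y/x)).
Numerically y/x = 0.00336, so x* = 180/(5.5 + 18.36·0.00336) = 32.3642 and y* = 0.00336·32.3642 = 0.1088.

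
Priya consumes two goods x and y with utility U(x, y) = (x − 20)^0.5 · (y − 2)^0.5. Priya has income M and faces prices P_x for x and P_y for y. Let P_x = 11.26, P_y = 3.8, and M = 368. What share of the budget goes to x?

This is Cobb-Douglas in (x−20, y−2): tangency gives 0.5·P_y·(y−2) = 0.5·P_x·(x−20).
After buying the subsistence bundle (20, 2), a share 0.5 of the remaining income goes to x: x* = 20 + 0.5·(M − 20P_x − 2P_y)/P_x.
Discretionary income = 368 − 20·11.26 − 2·3.8 = 135.2; x* = 20 + 0.5·135.2/11.26 = 26.0036; y* = 2 + 0.5·135.2/3.8 = 19.7895.
Expenditure on x: 11.26·26.0036 = 292.8; share = 0.7957.

share on x = 0.7957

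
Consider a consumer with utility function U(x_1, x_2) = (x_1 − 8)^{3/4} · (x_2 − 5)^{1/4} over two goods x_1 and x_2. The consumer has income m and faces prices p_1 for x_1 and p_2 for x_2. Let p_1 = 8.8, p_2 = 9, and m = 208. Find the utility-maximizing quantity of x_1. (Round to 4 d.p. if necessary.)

x_1* = 15.892

Let x_1' = x_1−8, x_2' = x_2−5. MRS = 3·x_2'/x_1' = p_1/p_2.
Substituting into the budget: x_1* = 8 + 0.75·(m − 8·p_1 − 5·p_2)/p_1, and x_2* = 5 + 0.25·(…)/p_2.
Discretionary income = 208 − 8·8.8 − 5·9 = 92.6; x_1* = 8 + 0.75·92.6/8.8 = 15.892.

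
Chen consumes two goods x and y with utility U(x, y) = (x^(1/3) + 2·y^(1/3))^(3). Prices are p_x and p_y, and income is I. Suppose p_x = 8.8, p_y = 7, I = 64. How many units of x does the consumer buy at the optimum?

Substitute y = (y/x)·x into the budget: x* = I/(p_x + p_y·(y/x)).
Numerically y/x = 3.986777, so x* = 64/(8.8 + 7·3.986777) = 1.7435.

x* = 1.7435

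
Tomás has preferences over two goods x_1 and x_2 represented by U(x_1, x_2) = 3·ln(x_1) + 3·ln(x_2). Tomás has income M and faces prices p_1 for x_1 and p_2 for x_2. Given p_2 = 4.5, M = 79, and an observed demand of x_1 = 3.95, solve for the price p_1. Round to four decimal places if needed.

Tangency: MRS = x_2/x_1 = p_1/p_2.
Rearranging, p_2·x_2 = p_1·x_1. Substituting into the budget gives p_1·x_1·(1 + 1) = M.
Demand: x_1*(p_1,p_2,M) = 0.5·M/p_1 and x_2* = 0.5·M/p_2.
Set x_1* = 3.95 in the demand function and solve for p_1: p_1 = 10.

p_1 = 10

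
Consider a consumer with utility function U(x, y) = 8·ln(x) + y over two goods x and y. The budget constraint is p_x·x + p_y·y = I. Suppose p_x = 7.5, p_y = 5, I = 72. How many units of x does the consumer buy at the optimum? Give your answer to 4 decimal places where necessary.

Set MRS = p_x/p_y: (8/x)/1 = p_x/p_y.
So x*(p_x,p_y) = 8·p_y/p_x, independent of income; and y* = (I − 8·p_y)/p_y.
At the given prices: x* = 8·5/7.5 = 5.3333.

x* = 5.3333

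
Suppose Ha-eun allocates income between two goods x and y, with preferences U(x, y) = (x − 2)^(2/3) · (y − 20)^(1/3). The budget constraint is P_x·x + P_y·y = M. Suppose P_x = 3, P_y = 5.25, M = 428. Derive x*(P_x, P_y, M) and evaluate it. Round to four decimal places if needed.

MRS = 2·(y−20)/(x−2). Tangency with P_x/P_y gives y−20 = (1/2)·(P_x/P_y)·(x−2).
Substituting into the budget: x* = 2 + 2/3·(M − 2·P_x − 20·P_y)/P_x, and y* = 20 + 1/3·(…)/P_y.
Discretionary income = 428 − 2·3 − 20·5.25 = 317; x* = 2 + 2/3·317/3 = 72.4444.

x* = 72.4444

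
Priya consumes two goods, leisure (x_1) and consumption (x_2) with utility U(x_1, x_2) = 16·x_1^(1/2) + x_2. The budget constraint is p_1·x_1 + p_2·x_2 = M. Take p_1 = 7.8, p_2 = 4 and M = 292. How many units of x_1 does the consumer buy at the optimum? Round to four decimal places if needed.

x_1* = 16.831

Thus x_1* = (8·p_2/p_1)² — independent of M — with the rest of income spent on x_2.
Plugging in: x_1* = (8·4/7.8)² = 16.831.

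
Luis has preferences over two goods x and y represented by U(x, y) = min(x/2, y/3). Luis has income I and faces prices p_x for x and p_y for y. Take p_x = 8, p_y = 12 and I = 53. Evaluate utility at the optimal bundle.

V = 1.0192

Leontief preferences: the optimum is at the kink where x/2 = y/3, i.e. y = (3/2)·x.
Budget: p_x·x + p_y·(3/2)·x = I, so (2·p_x + 3·p_y)·x = 2·I.
Demand: x*(p_x,p_y,I) = 2·I/(2·p_x + 3·p_y), y* = 3·I/(2·p_x + 3·p_y).
Here 2·8 + 3·12 = 52, giving x* = 2.0385 and y* = 3.0577.
Utility at the optimum: U(2.0385, 3.0577) = 1.0192.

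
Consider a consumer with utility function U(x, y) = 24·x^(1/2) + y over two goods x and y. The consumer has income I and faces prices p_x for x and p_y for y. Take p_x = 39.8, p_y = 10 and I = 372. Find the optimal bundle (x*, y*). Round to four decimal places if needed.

Thus x* = (12·p_y/p_x)² — independent of I — with the rest of income spent on y.
Plugging in: x* = (12·10/39.8)² = 9.0907, y* = 1.0191.

x* = 9.0907, y* = 1.0191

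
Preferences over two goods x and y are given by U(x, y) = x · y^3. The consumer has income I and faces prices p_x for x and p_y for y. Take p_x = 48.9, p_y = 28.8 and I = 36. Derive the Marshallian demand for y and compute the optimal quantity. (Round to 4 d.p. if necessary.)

y* = 0.9375

Tangency: MRS = (1/3)·y/x = p_x/p_y.
Rearranging, p_y·y = 3·p_x·x. Substituting into the budget gives p_x·x·(1 + 3) = I.
Demand: x*(p_x,p_y,I) = 0.25·I/p_x and y* = 0.75·I/p_y.
At p_x=48.9, p_y=28.8, I=36: y* = 0.75·36/28.8 = 0.9375.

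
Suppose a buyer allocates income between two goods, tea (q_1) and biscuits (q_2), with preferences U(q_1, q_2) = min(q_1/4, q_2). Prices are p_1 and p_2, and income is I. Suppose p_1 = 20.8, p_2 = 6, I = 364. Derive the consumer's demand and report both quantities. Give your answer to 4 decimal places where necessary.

q_1* = 16.3229, q_2* = 4.0807

With perfect complements, no substitution: consume in ratio q_1:q_2 = 4:1.
Budget: p_1·q_1 + p_2·(1/4)·q_1 = I, so (4·p_1 + p_2)·q_1 = 4·I.
Demand: q_1*(p_1,p_2,I) = 4·I/(4·p_1 + p_2), q_2* = I/(4·p_1 + p_2).
Here 4·20.8 + 6 = 89.2, giving q_1* = 16.3229 and q_2* = 4.0807.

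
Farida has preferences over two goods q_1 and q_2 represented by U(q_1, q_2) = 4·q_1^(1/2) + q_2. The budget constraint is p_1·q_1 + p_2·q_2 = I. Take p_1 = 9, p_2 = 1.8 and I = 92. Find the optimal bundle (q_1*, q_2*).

Utility is quasi-linear in q_2; the FOC for q_1 is 2/√q_1 = p_1/p_2.
Thus q_1* = (2·p_2/p_1)² — independent of I — with the rest of income spent on q_2.
Plugging in: q_1* = (2·1.8/9)² = 0.16, q_2* = 50.3111.

q_1* = 0.16, q_2* = 50.3111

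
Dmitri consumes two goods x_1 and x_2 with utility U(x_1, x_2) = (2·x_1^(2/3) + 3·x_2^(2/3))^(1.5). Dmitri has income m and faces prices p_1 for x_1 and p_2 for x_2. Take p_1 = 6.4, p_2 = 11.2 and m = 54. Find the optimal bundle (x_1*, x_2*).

x_1* = 4.014, x_2* = 2.5277

MU_x_1 ∝ 2·x_1^(-1/3), MU_x_2 ∝ 3·x_2^(-1/3), so MRS = (2/3)·(x_2/x_1)^(1/3) = p_1/p_2.
Solve for the ratio: x_2/x_1 = [(3/2)·p_1/p_2]^(3).
With the ratio pinned down, the budget gives x_1* = m/(p_1 + p_2·(x_2/x_1)) and x_2* = (x_2/x_1)·x_1*.
Numerically x_2/x_1 = 0.629738, so x_1* = 54/(6.4 + 11.2·0.629738) = 4.014 and x_2* = 0.629738·4.014 = 2.5277.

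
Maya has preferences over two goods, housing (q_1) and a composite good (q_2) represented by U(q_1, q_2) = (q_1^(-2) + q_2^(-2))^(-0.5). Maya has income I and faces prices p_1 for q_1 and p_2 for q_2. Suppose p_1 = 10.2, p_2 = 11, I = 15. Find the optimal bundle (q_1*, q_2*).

From the CES first-order condition, (q_2/q_1)^(3) = p_1/p_2.
Hence q_2/q_1 = (p_1/p_2)^(1/(3)), i.e. raised to the 1/3 power.
Substitute q_2 = (q_2/q_1)·q_1 into the budget: q_1* = I/(p_1 + p_2·(q_2/q_1)).
Numerically q_2/q_1 = 0.975145, so q_1* = 15/(10.2 + 11·0.975145) = 0.7168 and q_2* = 0.975145·0.7168 = 0.699.

q_1* = 0.7168, q_2* = 0.699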